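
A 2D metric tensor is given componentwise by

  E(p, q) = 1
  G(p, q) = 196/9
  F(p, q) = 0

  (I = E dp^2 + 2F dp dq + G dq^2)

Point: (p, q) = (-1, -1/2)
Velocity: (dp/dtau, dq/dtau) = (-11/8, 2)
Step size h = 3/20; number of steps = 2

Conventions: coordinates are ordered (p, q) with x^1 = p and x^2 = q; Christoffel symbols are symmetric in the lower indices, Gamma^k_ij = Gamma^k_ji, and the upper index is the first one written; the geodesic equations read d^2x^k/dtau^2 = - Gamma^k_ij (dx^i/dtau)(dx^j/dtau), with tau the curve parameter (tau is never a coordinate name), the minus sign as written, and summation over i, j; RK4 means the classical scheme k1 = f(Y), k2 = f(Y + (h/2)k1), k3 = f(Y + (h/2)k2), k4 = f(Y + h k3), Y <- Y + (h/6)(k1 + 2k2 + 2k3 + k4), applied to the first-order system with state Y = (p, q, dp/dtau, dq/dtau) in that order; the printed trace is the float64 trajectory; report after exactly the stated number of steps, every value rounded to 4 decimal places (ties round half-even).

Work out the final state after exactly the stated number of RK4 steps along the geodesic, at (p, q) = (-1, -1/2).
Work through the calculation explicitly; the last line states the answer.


f(Y) = (dp/dtau, dq/dtau, -Gamma^p_ij Y'^i Y'^j, -Gamma^q_ij Y'^i Y'^j) with the Gammas evaluated at the stage position; h = 0.150000; intermediate values shown to 6 dp
step 0: p = -1.0000, q = -0.5000, dp/dtau = -1.3750, dq/dtau = 2.0000
step 1:
  k1: at (p, q) = (-1.000000, -0.500000), (dp/dtau, dq/dtau) = (-1.375000, 2.000000); Gamma_ppp = 0.000000, Gamma_ppq = 0.000000, Gamma_pqq = 0.000000, Gamma_qpp = 0.000000, Gamma_qpq = 0.000000, Gamma_qqq = 0.000000; k1 = (-1.375000, 2.000000, 0.000000, 0.000000)
  k2: at (p, q) = (-1.103125, -0.350000), (dp/dtau, dq/dtau) = (-1.375000, 2.000000); Gamma_ppp = 0.000000, Gamma_ppq = 0.000000, Gamma_pqq = 0.000000, Gamma_qpp = 0.000000, Gamma_qpq = 0.000000, Gamma_qqq = 0.000000; k2 = (-1.375000, 2.000000, 0.000000, 0.000000)
  k3: at (p, q) = (-1.103125, -0.350000), (dp/dtau, dq/dtau) = (-1.375000, 2.000000); Gamma_ppp = 0.000000, Gamma_ppq = 0.000000, Gamma_pqq = 0.000000, Gamma_qpp = 0.000000, Gamma_qpq = 0.000000, Gamma_qqq = 0.000000; k3 = (-1.375000, 2.000000, 0.000000, 0.000000)
  k4: at (p, q) = (-1.206250, -0.200000), (dp/dtau, dq/dtau) = (-1.375000, 2.000000); Gamma_ppp = 0.000000, Gamma_ppq = 0.000000, Gamma_pqq = 0.000000, Gamma_qpp = 0.000000, Gamma_qpq = 0.000000, Gamma_qqq = 0.000000; k4 = (-1.375000, 2.000000, 0.000000, 0.000000)
  Y <- Y + (h/6)(k1 + 2k2 + 2k3 + k4): p = -1.2063, q = -0.2000, dp/dtau = -1.3750, dq/dtau = 2.0000
step 2:
  k1: at (p, q) = (-1.206250, -0.200000), (dp/dtau, dq/dtau) = (-1.375000, 2.000000); Gamma_ppp = 0.000000, Gamma_ppq = 0.000000, Gamma_pqq = 0.000000, Gamma_qpp = 0.000000, Gamma_qpq = 0.000000, Gamma_qqq = 0.000000; k1 = (-1.375000, 2.000000, 0.000000, 0.000000)
  k2: at (p, q) = (-1.309375, -0.050000), (dp/dtau, dq/dtau) = (-1.375000, 2.000000); Gamma_ppp = 0.000000, Gamma_ppq = 0.000000, Gamma_pqq = 0.000000, Gamma_qpp = 0.000000, Gamma_qpq = 0.000000, Gamma_qqq = 0.000000; k2 = (-1.375000, 2.000000, 0.000000, 0.000000)
  k3: at (p, q) = (-1.309375, -0.050000), (dp/dtau, dq/dtau) = (-1.375000, 2.000000); Gamma_ppp = 0.000000, Gamma_ppq = 0.000000, Gamma_pqq = 0.000000, Gamma_qpp = 0.000000, Gamma_qpq = 0.000000, Gamma_qqq = 0.000000; k3 = (-1.375000, 2.000000, 0.000000, 0.000000)
  k4: at (p, q) = (-1.412500, 0.100000), (dp/dtau, dq/dtau) = (-1.375000, 2.000000); Gamma_ppp = 0.000000, Gamma_ppq = 0.000000, Gamma_pqq = 0.000000, Gamma_qpp = 0.000000, Gamma_qpq = 0.000000, Gamma_qqq = 0.000000; k4 = (-1.375000, 2.000000, 0.000000, 0.000000)
  Y <- Y + (h/6)(k1 + 2k2 + 2k3 + k4): p = -1.4125, q = 0.1000, dp/dtau = -1.3750, dq/dtau = 2.0000

Answer: p = -1.4125, q = 0.1000, dp/dtau = -1.3750, dq/dtau = 2.0000


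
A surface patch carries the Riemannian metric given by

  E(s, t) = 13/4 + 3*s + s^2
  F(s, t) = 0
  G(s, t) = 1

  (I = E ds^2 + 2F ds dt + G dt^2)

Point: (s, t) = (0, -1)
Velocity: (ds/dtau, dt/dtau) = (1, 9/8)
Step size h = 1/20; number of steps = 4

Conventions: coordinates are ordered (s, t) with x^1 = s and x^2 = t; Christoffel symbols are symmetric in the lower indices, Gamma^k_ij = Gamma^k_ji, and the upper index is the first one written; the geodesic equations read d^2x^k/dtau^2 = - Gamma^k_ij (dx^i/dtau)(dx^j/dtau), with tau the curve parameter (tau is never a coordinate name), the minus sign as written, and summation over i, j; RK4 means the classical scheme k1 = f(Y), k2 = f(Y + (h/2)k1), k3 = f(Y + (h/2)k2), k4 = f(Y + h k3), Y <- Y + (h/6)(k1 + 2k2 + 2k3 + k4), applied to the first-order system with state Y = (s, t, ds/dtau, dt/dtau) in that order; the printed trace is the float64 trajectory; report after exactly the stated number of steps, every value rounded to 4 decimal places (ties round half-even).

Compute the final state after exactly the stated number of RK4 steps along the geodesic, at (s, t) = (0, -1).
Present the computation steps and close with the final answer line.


f(Y) = (ds/dtau, dt/dtau, -Gamma^s_ij Y'^i Y'^j, -Gamma^t_ij Y'^i Y'^j) with the Gammas evaluated at the stage position; h = 0.050000; intermediate values shown to 6 dp
step 0: s = 0.0000, t = -1.0000, ds/dtau = 1.0000, dt/dtau = 1.1250
step 1:
  k1: at (s, t) = (0.000000, -1.000000), (ds/dtau, dt/dtau) = (1.000000, 1.125000); Gamma_sss = 0.461538, Gamma_sst = 0.000000, Gamma_stt = 0.000000, Gamma_tss = 0.000000, Gamma_tst = 0.000000, Gamma_ttt = 0.000000; k1 = (1.000000, 1.125000, -0.461538, 0.000000)
  k2: at (s, t) = (0.025000, -0.971875), (ds/dtau, dt/dtau) = (0.988462, 1.125000); Gamma_sss = 0.458560, Gamma_sst = 0.000000, Gamma_stt = 0.000000, Gamma_tss = 0.000000, Gamma_tst = 0.000000, Gamma_ttt = 0.000000; k2 = (0.988462, 1.125000, -0.448039, 0.000000)
  k3: at (s, t) = (0.024712, -0.971875), (ds/dtau, dt/dtau) = (0.988799, 1.125000); Gamma_sss = 0.458595, Gamma_sst = 0.000000, Gamma_stt = 0.000000, Gamma_tss = 0.000000, Gamma_tst = 0.000000, Gamma_ttt = 0.000000; k3 = (0.988799, 1.125000, -0.448379, 0.000000)
  k4: at (s, t) = (0.049440, -0.943750), (ds/dtau, dt/dtau) = (0.977581, 1.125000); Gamma_sss = 0.455615, Gamma_sst = 0.000000, Gamma_stt = 0.000000, Gamma_tss = 0.000000, Gamma_tst = 0.000000, Gamma_ttt = 0.000000; k4 = (0.977581, 1.125000, -0.435415, 0.000000)
  Y <- Y + (h/6)(k1 + 2k2 + 2k3 + k4): s = 0.0494, t = -0.9437, ds/dtau = 0.9776, dt/dtau = 1.1250
step 2:
  k1: at (s, t) = (0.049434, -0.943750), (ds/dtau, dt/dtau) = (0.977585, 1.125000); Gamma_sss = 0.455616, Gamma_sst = 0.000000, Gamma_stt = 0.000000, Gamma_tss = 0.000000, Gamma_tst = 0.000000, Gamma_ttt = 0.000000; k1 = (0.977585, 1.125000, -0.435420, 0.000000)
  k2: at (s, t) = (0.073874, -0.915625), (ds/dtau, dt/dtau) = (0.966700, 1.125000); Gamma_sss = 0.452643, Gamma_sst = 0.000000, Gamma_stt = 0.000000, Gamma_tss = 0.000000, Gamma_tst = 0.000000, Gamma_ttt = 0.000000; k2 = (0.966700, 1.125000, -0.422998, 0.000000)
  k3: at (s, t) = (0.073602, -0.915625), (ds/dtau, dt/dtau) = (0.967010, 1.125000); Gamma_sss = 0.452676, Gamma_sst = 0.000000, Gamma_stt = 0.000000, Gamma_tss = 0.000000, Gamma_tst = 0.000000, Gamma_ttt = 0.000000; k3 = (0.967010, 1.125000, -0.423301, 0.000000)
  k4: at (s, t) = (0.097785, -0.887500), (ds/dtau, dt/dtau) = (0.956420, 1.125000); Gamma_sss = 0.449711, Gamma_sst = 0.000000, Gamma_stt = 0.000000, Gamma_tss = 0.000000, Gamma_tst = 0.000000, Gamma_ttt = 0.000000; k4 = (0.956420, 1.125000, -0.411368, 0.000000)
  Y <- Y + (h/6)(k1 + 2k2 + 2k3 + k4): s = 0.0978, t = -0.8875, ds/dtau = 0.9564, dt/dtau = 1.1250
step 3:
  k1: at (s, t) = (0.097779, -0.887500), (ds/dtau, dt/dtau) = (0.956424, 1.125000); Gamma_sss = 0.449711, Gamma_sst = 0.000000, Gamma_stt = 0.000000, Gamma_tss = 0.000000, Gamma_tst = 0.000000, Gamma_ttt = 0.000000; k1 = (0.956424, 1.125000, -0.411372, 0.000000)
  k2: at (s, t) = (0.121690, -0.859375), (ds/dtau, dt/dtau) = (0.946139, 1.125000); Gamma_sss = 0.446762, Gamma_sst = 0.000000, Gamma_stt = 0.000000, Gamma_tss = 0.000000, Gamma_tst = 0.000000, Gamma_ttt = 0.000000; k2 = (0.946139, 1.125000, -0.399932, 0.000000)
  k3: at (s, t) = (0.121433, -0.859375), (ds/dtau, dt/dtau) = (0.946425, 1.125000); Gamma_sss = 0.446793, Gamma_sst = 0.000000, Gamma_stt = 0.000000, Gamma_tss = 0.000000, Gamma_tst = 0.000000, Gamma_ttt = 0.000000; k3 = (0.946425, 1.125000, -0.400202, 0.000000)
  k4: at (s, t) = (0.145101, -0.831250), (ds/dtau, dt/dtau) = (0.936413, 1.125000); Gamma_sss = 0.443859, Gamma_sst = 0.000000, Gamma_stt = 0.000000, Gamma_tss = 0.000000, Gamma_tst = 0.000000, Gamma_ttt = 0.000000; k4 = (0.936413, 1.125000, -0.389207, 0.000000)
  Y <- Y + (h/6)(k1 + 2k2 + 2k3 + k4): s = 0.1451, t = -0.8312, ds/dtau = 0.9364, dt/dtau = 1.1250
step 4:
  k1: at (s, t) = (0.145096, -0.831250), (ds/dtau, dt/dtau) = (0.936416, 1.125000); Gamma_sss = 0.443860, Gamma_sst = 0.000000, Gamma_stt = 0.000000, Gamma_tss = 0.000000, Gamma_tst = 0.000000, Gamma_ttt = 0.000000; k1 = (0.936416, 1.125000, -0.389210, 0.000000)
  k2: at (s, t) = (0.168506, -0.803125), (ds/dtau, dt/dtau) = (0.926686, 1.125000); Gamma_sss = 0.440947, Gamma_sst = 0.000000, Gamma_stt = 0.000000, Gamma_tss = 0.000000, Gamma_tst = 0.000000, Gamma_ttt = 0.000000; k2 = (0.926686, 1.125000, -0.378662, 0.000000)
  k3: at (s, t) = (0.168263, -0.803125), (ds/dtau, dt/dtau) = (0.926950, 1.125000); Gamma_sss = 0.440978, Gamma_sst = 0.000000, Gamma_stt = 0.000000, Gamma_tss = 0.000000, Gamma_tst = 0.000000, Gamma_ttt = 0.000000; k3 = (0.926950, 1.125000, -0.378904, 0.000000)
  k4: at (s, t) = (0.191443, -0.775000), (ds/dtau, dt/dtau) = (0.917471, 1.125000); Gamma_sss = 0.438086, Gamma_sst = 0.000000, Gamma_stt = 0.000000, Gamma_tss = 0.000000, Gamma_tst = 0.000000, Gamma_ttt = 0.000000; k4 = (0.917471, 1.125000, -0.368761, 0.000000)
  Y <- Y + (h/6)(k1 + 2k2 + 2k3 + k4): s = 0.1914, t = -0.7750, ds/dtau = 0.9175, dt/dtau = 1.1250

Answer: s = 0.1914, t = -0.7750, ds/dtau = 0.9175, dt/dtau = 1.1250


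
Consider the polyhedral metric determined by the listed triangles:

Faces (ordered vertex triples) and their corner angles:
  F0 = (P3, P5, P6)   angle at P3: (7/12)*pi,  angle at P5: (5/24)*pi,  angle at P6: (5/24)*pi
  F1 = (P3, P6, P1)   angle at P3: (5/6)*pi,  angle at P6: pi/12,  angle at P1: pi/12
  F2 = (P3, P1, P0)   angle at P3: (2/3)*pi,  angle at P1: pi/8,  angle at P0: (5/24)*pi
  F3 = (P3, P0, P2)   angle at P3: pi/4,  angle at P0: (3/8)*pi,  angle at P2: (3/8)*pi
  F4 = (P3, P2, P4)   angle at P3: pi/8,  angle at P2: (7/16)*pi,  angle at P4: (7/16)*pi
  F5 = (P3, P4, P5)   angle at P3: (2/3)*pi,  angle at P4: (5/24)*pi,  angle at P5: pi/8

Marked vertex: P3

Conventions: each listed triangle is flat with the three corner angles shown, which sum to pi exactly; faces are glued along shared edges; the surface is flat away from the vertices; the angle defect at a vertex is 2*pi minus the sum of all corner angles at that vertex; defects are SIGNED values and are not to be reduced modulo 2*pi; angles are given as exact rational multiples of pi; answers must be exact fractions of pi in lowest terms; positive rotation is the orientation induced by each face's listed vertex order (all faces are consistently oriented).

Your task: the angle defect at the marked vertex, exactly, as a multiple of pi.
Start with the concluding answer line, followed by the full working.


Answer: defect(P3) = (-9/8)*pi

Sum of corner angles at P3: (25/8)*pi
defect = 2*pi - (25/8)*pi


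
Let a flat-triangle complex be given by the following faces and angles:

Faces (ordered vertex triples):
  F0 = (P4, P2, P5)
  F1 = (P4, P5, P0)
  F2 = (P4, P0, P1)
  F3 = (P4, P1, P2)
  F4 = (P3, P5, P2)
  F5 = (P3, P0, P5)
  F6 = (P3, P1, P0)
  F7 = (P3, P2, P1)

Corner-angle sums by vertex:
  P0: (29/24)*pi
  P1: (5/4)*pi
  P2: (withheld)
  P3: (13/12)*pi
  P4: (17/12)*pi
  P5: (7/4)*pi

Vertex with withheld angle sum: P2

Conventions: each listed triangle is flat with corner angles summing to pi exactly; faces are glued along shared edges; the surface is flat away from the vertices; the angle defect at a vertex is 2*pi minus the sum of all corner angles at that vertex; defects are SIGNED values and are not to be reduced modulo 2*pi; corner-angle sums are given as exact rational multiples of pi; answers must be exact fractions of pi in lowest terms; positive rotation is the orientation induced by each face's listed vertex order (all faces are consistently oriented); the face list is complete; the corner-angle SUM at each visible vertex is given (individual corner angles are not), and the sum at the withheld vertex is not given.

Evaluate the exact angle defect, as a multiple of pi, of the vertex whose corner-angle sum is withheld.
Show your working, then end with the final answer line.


V = 6, E = 12, F = 8; chi = V - E + F = 2
Gauss-Bonnet: total defect = 2*pi*chi = 4*pi; visible defects sum to (79/24)*pi

Answer: defect(P2) = (17/24)*pi


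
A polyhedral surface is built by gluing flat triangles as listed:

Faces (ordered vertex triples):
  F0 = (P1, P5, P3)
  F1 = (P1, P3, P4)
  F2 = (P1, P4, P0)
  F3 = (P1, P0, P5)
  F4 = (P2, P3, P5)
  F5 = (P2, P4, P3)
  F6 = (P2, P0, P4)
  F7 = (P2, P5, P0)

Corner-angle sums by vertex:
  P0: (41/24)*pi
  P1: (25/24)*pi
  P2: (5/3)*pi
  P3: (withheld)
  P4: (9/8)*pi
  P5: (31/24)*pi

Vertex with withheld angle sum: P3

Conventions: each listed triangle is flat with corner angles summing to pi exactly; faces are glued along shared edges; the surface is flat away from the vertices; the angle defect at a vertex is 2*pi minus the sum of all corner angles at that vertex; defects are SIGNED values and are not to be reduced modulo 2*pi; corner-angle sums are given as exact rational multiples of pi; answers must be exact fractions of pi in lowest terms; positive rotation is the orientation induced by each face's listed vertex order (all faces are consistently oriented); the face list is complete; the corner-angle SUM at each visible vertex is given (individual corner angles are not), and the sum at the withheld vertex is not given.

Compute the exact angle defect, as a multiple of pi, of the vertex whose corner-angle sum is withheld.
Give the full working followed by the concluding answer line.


V = 6, E = 12, F = 8; chi = V - E + F = 2
Gauss-Bonnet: total defect = 2*pi*chi = 4*pi; visible defects sum to (19/6)*pi

Answer: defect(P3) = (5/6)*pi


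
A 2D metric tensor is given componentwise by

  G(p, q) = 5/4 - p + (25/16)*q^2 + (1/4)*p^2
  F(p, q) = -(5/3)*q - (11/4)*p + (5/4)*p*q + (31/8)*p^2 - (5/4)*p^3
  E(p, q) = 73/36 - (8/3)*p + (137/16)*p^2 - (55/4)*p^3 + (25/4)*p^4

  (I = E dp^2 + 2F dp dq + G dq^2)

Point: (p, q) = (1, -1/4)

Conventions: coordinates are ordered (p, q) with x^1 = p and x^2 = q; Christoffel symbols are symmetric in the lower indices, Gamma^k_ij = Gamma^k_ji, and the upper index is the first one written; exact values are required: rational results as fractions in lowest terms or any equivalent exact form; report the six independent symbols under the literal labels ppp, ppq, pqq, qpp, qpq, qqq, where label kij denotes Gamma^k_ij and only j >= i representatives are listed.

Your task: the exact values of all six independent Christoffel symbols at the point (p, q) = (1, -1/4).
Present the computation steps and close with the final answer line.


E = 61/144, F = -1/48, G = 153/256 at the point
E_p = -43/24, E_q = 0, F_p = 15/16, F_q = -5/12, G_p = -1/2, G_q = -25/32
EG - F^2 = 9317/36864;  g^inv = (36864/9317) * [[153/256, 1/48], [1/48, 61/144]]
first-kind symbols [ij,l] = (1/2)(d_i g_jl + d_j g_il - d_l g_ij): [pp,p] = E_p/2 = -43/48, [pp,q] = F_p - E_q/2 = 15/16, [pq,p] = E_q/2 = 0, [pq,q] = G_p/2 = -1/4, [qq,p] = F_q - G_p/2 = -1/6, [qq,q] = G_q/2 = -25/64
Gamma^p_ij = (G*[ij,p] - F*[ij,q])/(EG - F^2), Gamma^q_ij = (E*[ij,q] - F*[ij,p])/(EG - F^2)

Answer: Gamma_ppp = -19017/9317, Gamma_ppq = -192/9317, Gamma_pqq = -3972/9317, Gamma_qpp = 13952/9317, Gamma_qpq = -3904/9317, Gamma_qqq = -6228/9317


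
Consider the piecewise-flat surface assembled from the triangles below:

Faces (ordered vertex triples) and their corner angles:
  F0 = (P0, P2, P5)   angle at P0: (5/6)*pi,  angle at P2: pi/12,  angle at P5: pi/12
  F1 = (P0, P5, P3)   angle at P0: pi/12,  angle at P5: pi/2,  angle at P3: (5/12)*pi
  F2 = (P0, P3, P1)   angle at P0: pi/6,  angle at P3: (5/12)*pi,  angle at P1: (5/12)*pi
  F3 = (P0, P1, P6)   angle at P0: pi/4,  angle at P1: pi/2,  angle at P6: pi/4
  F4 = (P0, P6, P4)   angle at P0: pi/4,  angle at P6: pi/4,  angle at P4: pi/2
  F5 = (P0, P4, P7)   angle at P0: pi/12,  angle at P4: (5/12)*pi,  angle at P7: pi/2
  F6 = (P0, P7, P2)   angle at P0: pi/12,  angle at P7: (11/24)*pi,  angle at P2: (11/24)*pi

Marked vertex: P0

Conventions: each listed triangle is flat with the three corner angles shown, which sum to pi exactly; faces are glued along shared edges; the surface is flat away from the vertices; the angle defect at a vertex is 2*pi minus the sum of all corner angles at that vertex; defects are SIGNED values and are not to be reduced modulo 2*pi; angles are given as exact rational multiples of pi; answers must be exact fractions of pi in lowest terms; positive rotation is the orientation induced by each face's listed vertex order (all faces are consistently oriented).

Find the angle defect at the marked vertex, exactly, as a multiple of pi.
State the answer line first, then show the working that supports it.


Answer: defect(P0) = pi/4

Sum of corner angles at P0: (7/4)*pi
defect = 2*pi - (7/4)*pi


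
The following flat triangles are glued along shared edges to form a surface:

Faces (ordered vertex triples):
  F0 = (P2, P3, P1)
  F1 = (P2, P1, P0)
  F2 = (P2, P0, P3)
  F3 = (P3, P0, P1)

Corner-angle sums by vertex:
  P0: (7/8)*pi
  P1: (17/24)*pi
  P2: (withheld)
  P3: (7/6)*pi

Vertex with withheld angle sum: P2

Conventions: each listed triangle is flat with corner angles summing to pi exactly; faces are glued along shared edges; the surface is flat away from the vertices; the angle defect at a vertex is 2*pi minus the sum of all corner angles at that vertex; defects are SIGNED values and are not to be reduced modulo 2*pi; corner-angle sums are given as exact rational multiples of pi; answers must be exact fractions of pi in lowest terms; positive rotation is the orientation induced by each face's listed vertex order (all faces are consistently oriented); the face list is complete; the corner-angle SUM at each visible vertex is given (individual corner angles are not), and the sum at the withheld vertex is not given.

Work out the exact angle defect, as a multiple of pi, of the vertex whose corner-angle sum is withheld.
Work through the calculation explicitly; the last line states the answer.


V = 4, E = 6, F = 4; chi = V - E + F = 2
Gauss-Bonnet: total defect = 2*pi*chi = 4*pi; visible defects sum to (13/4)*pi

Answer: defect(P2) = (3/4)*pi


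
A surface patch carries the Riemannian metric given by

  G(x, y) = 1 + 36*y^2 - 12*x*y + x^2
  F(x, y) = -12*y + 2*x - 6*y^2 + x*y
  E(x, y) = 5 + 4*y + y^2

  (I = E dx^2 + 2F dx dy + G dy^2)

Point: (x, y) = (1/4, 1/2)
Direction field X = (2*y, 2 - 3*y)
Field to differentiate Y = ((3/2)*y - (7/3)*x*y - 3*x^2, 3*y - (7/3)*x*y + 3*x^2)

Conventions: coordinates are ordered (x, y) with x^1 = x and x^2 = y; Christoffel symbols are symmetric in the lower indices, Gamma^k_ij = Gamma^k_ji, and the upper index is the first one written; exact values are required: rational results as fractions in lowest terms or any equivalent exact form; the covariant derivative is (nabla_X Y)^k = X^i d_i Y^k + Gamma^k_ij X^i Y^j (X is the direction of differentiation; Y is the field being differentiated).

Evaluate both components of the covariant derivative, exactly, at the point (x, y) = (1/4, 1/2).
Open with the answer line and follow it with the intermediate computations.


Answer: (nabla_X Y)^x = -1679/632, (nabla_X Y)^y = 643/316

E = 29/4, F = -55/8, G = 137/16 at the point
E_x = 0, E_y = 5, F_x = 5/2, F_y = -71/4, G_x = -11/2, G_y = 33
EG - F^2 = 237/16;  g^inv = (16/237) * [[137/16, 55/8], [55/8, 29/4]]
first-kind symbols [ij,l] = (1/2)(d_i g_jl + d_j g_il - d_l g_ij): [xx,x] = E_x/2 = 0, [xx,y] = F_x - E_y/2 = 0, [xy,x] = E_y/2 = 5/2, [xy,y] = G_x/2 = -11/4, [yy,x] = F_y - G_x/2 = -15, [yy,y] = G_y/2 = 33/2
Gamma^x_ij = (G*[ij,x] - F*[ij,y])/(EG - F^2), Gamma^y_ij = (E*[ij,y] - F*[ij,x])/(EG - F^2)
Gamma_xxx = 0, Gamma_xxy = 40/237, Gamma_xyy = -80/79, Gamma_yxx = 0, Gamma_yxy = -44/237, Gamma_yyy = 88/79
X = (1, 1/2), Y = (13/48, 67/48) at the point


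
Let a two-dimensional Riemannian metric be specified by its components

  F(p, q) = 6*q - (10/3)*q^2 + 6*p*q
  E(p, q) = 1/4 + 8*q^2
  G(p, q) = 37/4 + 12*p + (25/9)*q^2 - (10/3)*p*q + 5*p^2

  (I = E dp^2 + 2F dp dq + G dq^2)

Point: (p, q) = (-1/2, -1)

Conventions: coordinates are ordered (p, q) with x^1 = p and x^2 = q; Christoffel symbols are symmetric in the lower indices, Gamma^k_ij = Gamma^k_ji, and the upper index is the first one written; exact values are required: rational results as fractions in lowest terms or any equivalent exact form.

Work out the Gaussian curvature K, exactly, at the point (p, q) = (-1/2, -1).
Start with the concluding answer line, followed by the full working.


Answer: K = -12852/39605

E = 33/4, F = -19/3, G = 101/18, EG - F^2 = 445/72 at the point
E_p = 0, E_q = -16, F_p = -6, F_q = 29/3, G_p = 31/3, G_q = -35/9
E_qq = 16, F_pq = 6, G_pp = 10
The intrinsic route: Brioschi's K = (det M1 - det M2)/(EG - F^2)^2.
M1 = [[-E_qq/2 + F_pq - G_pp/2, E_p/2, F_p - E_q/2], [F_q - G_p/2, E, F], [G_q/2, F, G]] = [[-7, 0, 2], [9/2, 33/4, -19/3], [-35/18, -19/3, 101/18]]; det M1 = -4909/72
M2 = [[0, E_q/2, G_p/2], [E_q/2, E, F], [G_p/2, F, G]] = [[0, -8, 31/6], [-8, 33/4, -19/3], [31/6, -19/3, 101/18]]; det M2 = -8033/144
det M1 - det M2 = -595/48; K = -595/48 / (445/72)^2 = -12852/39605


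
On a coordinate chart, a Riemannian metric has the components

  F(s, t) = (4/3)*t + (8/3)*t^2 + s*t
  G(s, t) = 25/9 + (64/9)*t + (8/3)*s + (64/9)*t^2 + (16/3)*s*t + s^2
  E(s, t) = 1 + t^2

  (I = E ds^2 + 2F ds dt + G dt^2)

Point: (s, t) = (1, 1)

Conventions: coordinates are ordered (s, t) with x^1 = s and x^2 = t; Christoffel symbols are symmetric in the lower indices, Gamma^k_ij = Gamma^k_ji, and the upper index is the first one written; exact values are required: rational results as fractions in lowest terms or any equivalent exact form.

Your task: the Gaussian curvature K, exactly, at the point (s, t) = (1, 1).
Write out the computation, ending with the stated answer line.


E = 2, F = 5, G = 26, EG - F^2 = 27 at the point
E_s = 0, E_t = 2, F_s = 1, F_t = 23/3, G_s = 10, G_t = 80/3
E_tt = 2, F_st = 1, G_ss = 2
K follows from Brioschi's formula, (det M1 - det M2)/(EG - F^2)^2.
M1 = [[-E_tt/2 + F_st - G_ss/2, E_s/2, F_s - E_t/2], [F_t - G_s/2, E, F], [G_t/2, F, G]] = [[-1, 0, 0], [8/3, 2, 5], [40/3, 5, 26]]; det M1 = -27
M2 = [[0, E_t/2, G_s/2], [E_t/2, E, F], [G_s/2, F, G]] = [[0, 1, 5], [1, 2, 5], [5, 5, 26]]; det M2 = -26
det M1 - det M2 = -1; K = -1 / (27)^2 = -1/729

Answer: K = -1/729


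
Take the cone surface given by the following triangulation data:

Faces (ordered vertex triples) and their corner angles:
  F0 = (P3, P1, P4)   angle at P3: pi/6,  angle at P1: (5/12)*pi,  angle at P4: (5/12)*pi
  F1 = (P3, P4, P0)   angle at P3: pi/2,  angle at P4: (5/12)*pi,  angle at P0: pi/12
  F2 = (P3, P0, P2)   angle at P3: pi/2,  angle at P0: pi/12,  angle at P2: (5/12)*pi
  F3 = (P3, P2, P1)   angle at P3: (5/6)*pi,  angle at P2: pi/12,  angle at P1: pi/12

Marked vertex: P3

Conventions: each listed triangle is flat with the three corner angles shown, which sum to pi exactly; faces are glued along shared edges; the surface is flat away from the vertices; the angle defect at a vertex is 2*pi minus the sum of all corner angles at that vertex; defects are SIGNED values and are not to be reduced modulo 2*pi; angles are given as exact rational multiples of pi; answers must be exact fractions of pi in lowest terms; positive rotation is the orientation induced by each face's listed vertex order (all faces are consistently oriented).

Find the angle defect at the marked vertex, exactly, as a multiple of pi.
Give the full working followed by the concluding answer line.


Sum of corner angles at P3: 2*pi
defect = 2*pi - 2*pi

Answer: defect(P3) = 0


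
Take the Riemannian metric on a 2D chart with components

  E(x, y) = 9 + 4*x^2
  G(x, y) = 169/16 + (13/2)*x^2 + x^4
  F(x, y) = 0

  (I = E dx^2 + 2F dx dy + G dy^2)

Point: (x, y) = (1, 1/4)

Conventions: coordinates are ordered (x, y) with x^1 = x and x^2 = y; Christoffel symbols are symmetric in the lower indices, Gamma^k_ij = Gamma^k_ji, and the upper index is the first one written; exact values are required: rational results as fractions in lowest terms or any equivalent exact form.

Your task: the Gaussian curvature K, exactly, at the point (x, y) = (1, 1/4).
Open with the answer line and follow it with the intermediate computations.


Answer: K = -72/2873

E = 13, F = 0, G = 289/16, EG - F^2 = 3757/16 at the point
E_x = 8, E_y = 0, F_x = 0, F_y = 0, G_x = 17, G_y = 0
E_yy = 0, F_xy = 0, G_xx = 25
Using the Brioschi determinant formula for K from the metric derivatives:
M1 = [[-E_yy/2 + F_xy - G_xx/2, E_x/2, F_x - E_y/2], [F_y - G_x/2, E, F], [G_y/2, F, G]] = [[-25/2, 4, 0], [-17/2, 13, 0], [0, 0, 289/16]]; det M1 = -74273/32
M2 = [[0, E_y/2, G_x/2], [E_y/2, E, F], [G_x/2, F, G]] = [[0, 0, 17/2], [0, 13, 0], [17/2, 0, 289/16]]; det M2 = -3757/4
det M1 - det M2 = -44217/32; K = -44217/32 / (3757/16)^2 = -72/2873


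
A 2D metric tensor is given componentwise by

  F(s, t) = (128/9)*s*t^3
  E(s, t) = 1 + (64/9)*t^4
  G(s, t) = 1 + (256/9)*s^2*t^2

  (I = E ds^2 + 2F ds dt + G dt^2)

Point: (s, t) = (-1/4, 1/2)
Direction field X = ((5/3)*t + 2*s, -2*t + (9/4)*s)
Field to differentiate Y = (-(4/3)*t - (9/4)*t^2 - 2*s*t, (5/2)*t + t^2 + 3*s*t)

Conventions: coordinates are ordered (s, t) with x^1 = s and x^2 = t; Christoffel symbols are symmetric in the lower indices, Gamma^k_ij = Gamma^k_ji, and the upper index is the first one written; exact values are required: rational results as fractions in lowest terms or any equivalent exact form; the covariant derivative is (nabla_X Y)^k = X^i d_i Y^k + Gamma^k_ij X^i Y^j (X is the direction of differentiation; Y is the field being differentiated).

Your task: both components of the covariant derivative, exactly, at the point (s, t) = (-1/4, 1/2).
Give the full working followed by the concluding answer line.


E = 13/9, F = -4/9, G = 13/9 at the point
E_s = 0, E_t = 32/9, F_s = 16/9, F_t = -8/3, G_s = -32/9, G_t = 16/9
EG - F^2 = 17/9;  g^inv = (9/17) * [[13/9, 4/9], [4/9, 13/9]]
first-kind symbols [ij,l] = (1/2)(d_i g_jl + d_j g_il - d_l g_ij): [ss,s] = E_s/2 = 0, [ss,t] = F_s - E_t/2 = 0, [st,s] = E_t/2 = 16/9, [st,t] = G_s/2 = -16/9, [tt,s] = F_t - G_s/2 = -8/9, [tt,t] = G_t/2 = 8/9
Gamma^s_ij = (G*[ij,s] - F*[ij,t])/(EG - F^2), Gamma^t_ij = (E*[ij,t] - F*[ij,s])/(EG - F^2)
Gamma_sss = 0, Gamma_sst = 16/17, Gamma_stt = -8/17, Gamma_tss = 0, Gamma_tst = -16/17, Gamma_ttt = 8/17
X = (1/3, -25/16), Y = (-47/48, 9/8) at the point

Answer: (nabla_X Y)^s = 23189/3264, (nabla_X Y)^t = -20945/3264


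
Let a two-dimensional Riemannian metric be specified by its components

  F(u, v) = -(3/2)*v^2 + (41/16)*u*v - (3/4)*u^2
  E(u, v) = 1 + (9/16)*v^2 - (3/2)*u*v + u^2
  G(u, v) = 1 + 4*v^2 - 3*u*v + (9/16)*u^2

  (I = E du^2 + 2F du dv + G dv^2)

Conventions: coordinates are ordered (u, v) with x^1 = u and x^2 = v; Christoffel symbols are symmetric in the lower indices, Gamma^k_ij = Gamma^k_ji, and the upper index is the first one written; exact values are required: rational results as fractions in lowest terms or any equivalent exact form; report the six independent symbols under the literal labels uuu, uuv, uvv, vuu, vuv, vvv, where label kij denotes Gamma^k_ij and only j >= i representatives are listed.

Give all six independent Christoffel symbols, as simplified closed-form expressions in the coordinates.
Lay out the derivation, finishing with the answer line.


E = 1 + (9/16)*v^2 - (3/2)*u*v + u^2; F = -(3/2)*v^2 + (41/16)*u*v - (3/4)*u^2; G = 1 + 4*v^2 - 3*u*v + (9/16)*u^2
Gamma^k_ij = (1/2) g^{kl} (d_i g_jl + d_j g_il - d_l g_ij), with g^inv = (1/(EG-F^2)) [[G, -F], [-F, E]]
first partials: E_u = -(3/2)*v + 2*u, E_v = (9/8)*v - (3/2)*u, F_u = (41/16)*v - (3/2)*u, F_v = -3*v + (41/16)*u, G_u = -3*v + (9/8)*u, G_v = 8*v - 3*u
D = EG - F^2 = 1 + (73/16)*v^2 - (9/2)*u*v + (25/16)*u^2
expanded: Gamma^u_uu = (G E_u - 2F F_u + F E_v)/(2D), Gamma^u_uv = (G E_v - F G_u)/(2D), Gamma^u_vv = (2G F_v - G G_u - F G_v)/(2D), Gamma^v_uu = (2E F_u - E E_v - F E_u)/(2D), Gamma^v_uv = (E G_u - F E_v)/(2D), Gamma^v_vv = (E G_v - 2F F_v + F G_u)/(2D); substitute and cancel common factors

Answer: Gamma_uuu = (16*u - 12*v)/(25*u^2 - 72*u*v + 73*v^2 + 16), Gamma_uuv = (-12*u + 9*v)/(25*u^2 - 72*u*v + 73*v^2 + 16), Gamma_uvv = (32*u - 24*v)/(25*u^2 - 72*u*v + 73*v^2 + 16), Gamma_vuu = (-12*u + 32*v)/(25*u^2 - 72*u*v + 73*v^2 + 16), Gamma_vuv = (9*u - 24*v)/(25*u^2 - 72*u*v + 73*v^2 + 16), Gamma_vvv = (-24*u + 64*v)/(25*u^2 - 72*u*v + 73*v^2 + 16)


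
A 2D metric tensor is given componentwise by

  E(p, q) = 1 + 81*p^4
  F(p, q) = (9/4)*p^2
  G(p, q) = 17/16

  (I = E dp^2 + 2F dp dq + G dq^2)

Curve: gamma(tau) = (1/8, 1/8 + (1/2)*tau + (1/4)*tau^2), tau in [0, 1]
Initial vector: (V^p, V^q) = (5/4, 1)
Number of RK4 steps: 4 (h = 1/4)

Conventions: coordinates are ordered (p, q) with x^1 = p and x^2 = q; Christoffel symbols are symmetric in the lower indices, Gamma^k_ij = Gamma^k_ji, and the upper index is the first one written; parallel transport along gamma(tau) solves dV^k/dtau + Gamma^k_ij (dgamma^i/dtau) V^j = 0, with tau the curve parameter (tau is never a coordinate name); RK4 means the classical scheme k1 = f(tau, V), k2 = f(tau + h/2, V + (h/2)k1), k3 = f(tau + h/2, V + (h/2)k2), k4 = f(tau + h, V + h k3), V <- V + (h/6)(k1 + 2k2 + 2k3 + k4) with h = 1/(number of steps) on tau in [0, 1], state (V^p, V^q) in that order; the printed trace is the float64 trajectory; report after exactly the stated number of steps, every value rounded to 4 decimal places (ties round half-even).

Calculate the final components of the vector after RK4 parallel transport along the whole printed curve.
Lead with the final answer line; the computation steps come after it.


Answer: V^p = 1.2500, V^q = 1.0000

gamma'(tau) = (0, 1/2 + (1/2)*tau); f(tau, V)^k = -Gamma^k_ij(gamma(tau)) gamma'^i(tau) V^j; h = 1/4; intermediate values shown to 6 dp
curve data and Christoffel symbols at the stage parameters:
  tau = 0.000000: gamma = (0.125000, 0.125000), gamma' = (0.000000, 0.500000); Gamma_ppp = 0.292353, Gamma_ppq = 0.000000, Gamma_pqq = 0.000000, Gamma_qpp = 0.519738, Gamma_qpq = 0.000000, Gamma_qqq = 0.000000
  tau = 0.125000: gamma = (0.125000, 0.191406), gamma' = (0.000000, 0.562500); Gamma_ppp = 0.292353, Gamma_ppq = 0.000000, Gamma_pqq = 0.000000, Gamma_qpp = 0.519738, Gamma_qpq = 0.000000, Gamma_qqq = 0.000000
  tau = 0.250000: gamma = (0.125000, 0.265625), gamma' = (0.000000, 0.625000); Gamma_ppp = 0.292353, Gamma_ppq = 0.000000, Gamma_pqq = 0.000000, Gamma_qpp = 0.519738, Gamma_qpq = 0.000000, Gamma_qqq = 0.000000
  tau = 0.375000: gamma = (0.125000, 0.347656), gamma' = (0.000000, 0.687500); Gamma_ppp = 0.292353, Gamma_ppq = 0.000000, Gamma_pqq = 0.000000, Gamma_qpp = 0.519738, Gamma_qpq = 0.000000, Gamma_qqq = 0.000000
  tau = 0.500000: gamma = (0.125000, 0.437500), gamma' = (0.000000, 0.750000); Gamma_ppp = 0.292353, Gamma_ppq = 0.000000, Gamma_pqq = 0.000000, Gamma_qpp = 0.519738, Gamma_qpq = 0.000000, Gamma_qqq = 0.000000
  tau = 0.625000: gamma = (0.125000, 0.535156), gamma' = (0.000000, 0.812500); Gamma_ppp = 0.292353, Gamma_ppq = 0.000000, Gamma_pqq = 0.000000, Gamma_qpp = 0.519738, Gamma_qpq = 0.000000, Gamma_qqq = 0.000000
  tau = 0.750000: gamma = (0.125000, 0.640625), gamma' = (0.000000, 0.875000); Gamma_ppp = 0.292353, Gamma_ppq = 0.000000, Gamma_pqq = 0.000000, Gamma_qpp = 0.519738, Gamma_qpq = 0.000000, Gamma_qqq = 0.000000
  tau = 0.875000: gamma = (0.125000, 0.753906), gamma' = (0.000000, 0.937500); Gamma_ppp = 0.292353, Gamma_ppq = 0.000000, Gamma_pqq = 0.000000, Gamma_qpp = 0.519738, Gamma_qpq = 0.000000, Gamma_qqq = 0.000000
  tau = 1.000000: gamma = (0.125000, 0.875000), gamma' = (0.000000, 1.000000); Gamma_ppp = 0.292353, Gamma_ppq = 0.000000, Gamma_pqq = 0.000000, Gamma_qpp = 0.519738, Gamma_qpq = 0.000000, Gamma_qqq = 0.000000
step 0: V^p = 1.2500, V^q = 1.0000
step 1: k1 = (0.000000, 0.000000), k2 = (0.000000, 0.000000), k3 = (0.000000, 0.000000), k4 = (0.000000, 0.000000); V <- V + (h/6)(k1 + 2k2 + 2k3 + k4): V^p = 1.2500, V^q = 1.0000
step 2: k1 = (0.000000, 0.000000), k2 = (0.000000, 0.000000), k3 = (0.000000, 0.000000), k4 = (0.000000, 0.000000); V <- V + (h/6)(k1 + 2k2 + 2k3 + k4): V^p = 1.2500, V^q = 1.0000
step 3: k1 = (0.000000, 0.000000), k2 = (0.000000, 0.000000), k3 = (0.000000, 0.000000), k4 = (0.000000, 0.000000); V <- V + (h/6)(k1 + 2k2 + 2k3 + k4): V^p = 1.2500, V^q = 1.0000
step 4: k1 = (0.000000, 0.000000), k2 = (0.000000, 0.000000), k3 = (0.000000, 0.000000), k4 = (0.000000, 0.000000); V <- V + (h/6)(k1 + 2k2 + 2k3 + k4): V^p = 1.2500, V^q = 1.0000


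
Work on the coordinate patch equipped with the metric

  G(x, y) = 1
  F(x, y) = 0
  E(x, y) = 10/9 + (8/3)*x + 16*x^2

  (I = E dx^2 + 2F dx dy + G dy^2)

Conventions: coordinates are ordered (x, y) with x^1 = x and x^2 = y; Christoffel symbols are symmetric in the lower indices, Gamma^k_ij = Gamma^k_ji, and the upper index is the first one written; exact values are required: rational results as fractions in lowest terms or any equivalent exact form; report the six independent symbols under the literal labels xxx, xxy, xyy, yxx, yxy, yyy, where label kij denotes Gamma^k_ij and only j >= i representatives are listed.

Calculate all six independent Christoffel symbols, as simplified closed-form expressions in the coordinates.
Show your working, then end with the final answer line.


E = 10/9 + (8/3)*x + 16*x^2; F = 0; G = 1
Gamma^k_ij = (1/2) g^{kl} (d_i g_jl + d_j g_il - d_l g_ij), with g^inv = (1/(EG-F^2)) [[G, -F], [-F, E]]
first partials: E_x = 8/3 + 32*x, E_y = 0, F_x = 0, F_y = 0, G_x = 0, G_y = 0
D = EG - F^2 = 10/9 + (8/3)*x + 16*x^2
expanded: Gamma^x_xx = (G E_x - 2F F_x + F E_y)/(2D), Gamma^x_xy = (G E_y - F G_x)/(2D), Gamma^x_yy = (2G F_y - G G_x - F G_y)/(2D), Gamma^y_xx = (2E F_x - E E_y - F E_x)/(2D), Gamma^y_xy = (E G_x - F E_y)/(2D), Gamma^y_yy = (E G_y - 2F F_y + F G_x)/(2D); substitute and cancel common factors

Answer: Gamma_xxx = (72*x + 6)/(72*x^2 + 12*x + 5), Gamma_xxy = 0, Gamma_xyy = 0, Gamma_yxx = 0, Gamma_yxy = 0, Gamma_yyy = 0


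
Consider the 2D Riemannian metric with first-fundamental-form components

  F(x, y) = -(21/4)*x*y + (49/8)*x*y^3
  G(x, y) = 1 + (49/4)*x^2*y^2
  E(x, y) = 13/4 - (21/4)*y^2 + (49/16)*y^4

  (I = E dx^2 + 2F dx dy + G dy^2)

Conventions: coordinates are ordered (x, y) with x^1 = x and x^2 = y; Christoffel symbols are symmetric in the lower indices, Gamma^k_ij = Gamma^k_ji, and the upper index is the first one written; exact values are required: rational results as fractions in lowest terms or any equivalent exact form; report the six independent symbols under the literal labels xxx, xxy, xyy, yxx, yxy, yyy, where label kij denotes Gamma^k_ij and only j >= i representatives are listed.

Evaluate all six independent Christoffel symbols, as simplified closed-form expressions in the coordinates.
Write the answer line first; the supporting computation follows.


Answer: Gamma_xxx = 0, Gamma_xxy = (98*y^3 - 84*y)/(196*x^2*y^2 + 49*y^4 - 84*y^2 + 52), Gamma_xyy = (98*x*y^2 - 84*x)/(196*x^2*y^2 + 49*y^4 - 84*y^2 + 52), Gamma_yxx = 0, Gamma_yxy = 196*x*y^2/(196*x^2*y^2 + 49*y^4 - 84*y^2 + 52), Gamma_yyy = 196*x^2*y/(196*x^2*y^2 + 49*y^4 - 84*y^2 + 52)

E = 13/4 - (21/4)*y^2 + (49/16)*y^4; F = -(21/4)*x*y + (49/8)*x*y^3; G = 1 + (49/4)*x^2*y^2
Gamma^k_ij = (1/2) g^{kl} (d_i g_jl + d_j g_il - d_l g_ij), with g^inv = (1/(EG-F^2)) [[G, -F], [-F, E]]
first partials: E_x = 0, E_y = -(21/2)*y + (49/4)*y^3, F_x = -(21/4)*y + (49/8)*y^3, F_y = -(21/4)*x + (147/8)*x*y^2, G_x = (49/2)*x*y^2, G_y = (49/2)*x^2*y
D = EG - F^2 = 13/4 - (21/4)*y^2 + (49/16)*y^4 + (49/4)*x^2*y^2
expanded: Gamma^x_xx = (G E_x - 2F F_x + F E_y)/(2D), Gamma^x_xy = (G E_y - F G_x)/(2D), Gamma^x_yy = (2G F_y - G G_x - F G_y)/(2D), Gamma^y_xx = (2E F_x - E E_y - F E_x)/(2D), Gamma^y_xy = (E G_x - F E_y)/(2D), Gamma^y_yy = (E G_y - 2F F_y + F G_x)/(2D); substitute and cancel common factors


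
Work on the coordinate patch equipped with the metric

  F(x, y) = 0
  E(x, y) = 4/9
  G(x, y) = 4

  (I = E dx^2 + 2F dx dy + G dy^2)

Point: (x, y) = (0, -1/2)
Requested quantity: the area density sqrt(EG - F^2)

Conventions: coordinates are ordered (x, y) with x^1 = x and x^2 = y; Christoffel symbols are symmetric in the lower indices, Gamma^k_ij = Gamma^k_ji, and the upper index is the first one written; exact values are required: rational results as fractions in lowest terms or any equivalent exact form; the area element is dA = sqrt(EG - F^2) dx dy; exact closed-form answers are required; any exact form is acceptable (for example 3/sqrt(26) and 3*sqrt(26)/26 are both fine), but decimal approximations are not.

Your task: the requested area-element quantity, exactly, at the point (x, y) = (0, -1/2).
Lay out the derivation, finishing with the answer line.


E = 4/9, F = 0, G = 4; EG - F^2 = 16/9

Answer: sqrt(EG - F^2) = 4/3


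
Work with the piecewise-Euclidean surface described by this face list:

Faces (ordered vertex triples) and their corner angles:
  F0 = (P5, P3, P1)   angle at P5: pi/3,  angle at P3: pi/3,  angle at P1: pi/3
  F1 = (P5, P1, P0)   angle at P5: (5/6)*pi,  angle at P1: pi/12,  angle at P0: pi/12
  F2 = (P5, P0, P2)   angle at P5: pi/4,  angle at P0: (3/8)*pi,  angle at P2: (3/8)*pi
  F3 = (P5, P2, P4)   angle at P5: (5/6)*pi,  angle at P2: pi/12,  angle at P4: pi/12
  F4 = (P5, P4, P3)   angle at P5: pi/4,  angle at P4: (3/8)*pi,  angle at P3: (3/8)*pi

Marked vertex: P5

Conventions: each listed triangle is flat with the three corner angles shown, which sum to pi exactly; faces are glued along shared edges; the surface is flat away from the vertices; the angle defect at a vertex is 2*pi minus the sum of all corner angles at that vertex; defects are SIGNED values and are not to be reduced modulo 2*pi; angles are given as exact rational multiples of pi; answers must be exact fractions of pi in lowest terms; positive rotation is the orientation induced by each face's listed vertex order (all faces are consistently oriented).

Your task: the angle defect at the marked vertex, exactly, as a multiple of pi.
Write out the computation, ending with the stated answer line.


Sum of corner angles at P5: (5/2)*pi
defect = 2*pi - (5/2)*pi

Answer: defect(P5) = -pi/2


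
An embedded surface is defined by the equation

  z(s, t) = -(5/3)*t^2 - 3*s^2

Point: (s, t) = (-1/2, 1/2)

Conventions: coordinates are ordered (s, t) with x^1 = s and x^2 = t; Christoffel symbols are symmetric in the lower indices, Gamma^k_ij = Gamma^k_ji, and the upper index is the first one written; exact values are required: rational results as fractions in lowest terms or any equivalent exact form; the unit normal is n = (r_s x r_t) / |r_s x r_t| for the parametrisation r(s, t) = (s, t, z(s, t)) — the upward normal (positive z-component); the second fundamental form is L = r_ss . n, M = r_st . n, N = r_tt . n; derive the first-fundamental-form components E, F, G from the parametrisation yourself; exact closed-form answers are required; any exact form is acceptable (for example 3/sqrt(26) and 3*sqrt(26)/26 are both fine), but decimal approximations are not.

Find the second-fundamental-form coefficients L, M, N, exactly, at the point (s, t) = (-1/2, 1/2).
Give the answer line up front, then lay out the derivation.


Answer: L = -18*sqrt(115)/115, M = 0, N = -2*sqrt(115)/23

z_s = 3, z_t = -5/3, z_ss = -6, z_st = 0, z_tt = -10/3
E = 10, F = -5, G = 34/9; answer radicand W^2 = 115/9
unnormalised second-form numerators: l = -6, m = 0, n = -10/3; L = l/sqrt(115/9), and similarly M = m/sqrt(W^2), N = n/sqrt(W^2)


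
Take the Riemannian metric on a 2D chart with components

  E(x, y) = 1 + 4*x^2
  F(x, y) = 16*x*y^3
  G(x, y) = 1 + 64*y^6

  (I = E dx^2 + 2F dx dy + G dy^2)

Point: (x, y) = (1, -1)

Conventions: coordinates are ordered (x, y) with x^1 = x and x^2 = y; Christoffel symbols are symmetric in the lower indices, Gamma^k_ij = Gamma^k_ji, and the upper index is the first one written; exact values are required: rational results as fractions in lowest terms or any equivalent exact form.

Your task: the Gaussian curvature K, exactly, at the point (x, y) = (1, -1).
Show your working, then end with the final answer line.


E = 5, F = -16, G = 65, EG - F^2 = 69 at the point
E_x = 8, E_y = 0, F_x = -16, F_y = 48, G_x = 0, G_y = -384
E_yy = 0, F_xy = 48, G_xx = 0
Compute both Brioschi determinants and normalise by (EG - F^2)^2.
M1 = [[-E_yy/2 + F_xy - G_xx/2, E_x/2, F_x - E_y/2], [F_y - G_x/2, E, F], [G_y/2, F, G]] = [[48, 4, -16], [48, 5, -16], [-192, -16, 65]]; det M1 = 48
M2 = [[0, E_y/2, G_x/2], [E_y/2, E, F], [G_x/2, F, G]] = [[0, 0, 0], [0, 5, -16], [0, -16, 65]]; det M2 = 0
det M1 - det M2 = 48; K = 48 / (69)^2 = 16/1587

Answer: K = 16/1587
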